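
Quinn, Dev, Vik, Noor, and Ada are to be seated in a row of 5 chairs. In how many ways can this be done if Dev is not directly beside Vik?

72

There are 5! = 120 arrangements in all. If Dev and Vik are adjacent, merging them into one block gives 2·(4)! = 48 arrangements.
Complementary counting: 120 − 48 = 72.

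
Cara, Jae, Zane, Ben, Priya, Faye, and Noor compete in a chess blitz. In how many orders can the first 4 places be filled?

This is an ordered selection of 4 from 7: P(7,4).
That gives 7 × 6 × 5 × 4 = 840.

840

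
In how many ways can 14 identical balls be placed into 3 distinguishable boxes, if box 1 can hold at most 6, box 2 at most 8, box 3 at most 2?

By stars and bars, unrestricted non-negative solutions to x_1+…+x_3 = 14 number C(14+2,2) = 120.
Subtract solutions that violate a single cap (substitute x_i' = x_i − (cap_i+1)): x_1 ≥ 7 gives C(9,2) = 36; x_2 ≥ 9 gives C(7,2) = 21; x_3 ≥ 3 gives C(13,2) = 78. Together 135.
Add back pairs where two caps are both exceeded: 0 + 15 + 6 = 21.
By inclusion–exclusion the count is 120 − 135 + 21 = 6.

6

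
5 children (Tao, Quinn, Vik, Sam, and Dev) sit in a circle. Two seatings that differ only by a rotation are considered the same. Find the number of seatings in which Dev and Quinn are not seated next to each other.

12

Without the restriction there are (4)! = 24 seatings.
Those with Dev next to Quinn: fuse the pair into one unit and seat 4 units around a circle — 2·(3)! = 12.
Subtracting, 24 − 12 = 12.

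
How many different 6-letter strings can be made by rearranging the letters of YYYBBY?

Letter multiplicities in YYYBBY: B×2, Y×4.
The number of distinct arrangements is 6!/(4!·2!) = 720/48 = 15.

15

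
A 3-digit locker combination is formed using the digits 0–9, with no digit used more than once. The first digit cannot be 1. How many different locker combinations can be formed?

The first digit has 10−1 = 9 choices (anything except 1).
The remaining 2 digits are filled from the other 9 symbols without repetition: 9 × 8 = 72.
Total: 9 × 72 = 648.

648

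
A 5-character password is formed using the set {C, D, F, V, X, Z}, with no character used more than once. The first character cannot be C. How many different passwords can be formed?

The first character has 6−1 = 5 choices (anything except C).
The remaining 4 characters are filled from the other 5 symbols without repetition: 5 × 4 × 3 × 2 = 120.
Total: 5 × 120 = 600.

600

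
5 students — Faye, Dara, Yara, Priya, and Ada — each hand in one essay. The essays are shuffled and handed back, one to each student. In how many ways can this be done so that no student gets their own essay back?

Count assignments avoiding every fixed point. For any j of the 5 students fixed to their own essay, the other 5−j can be arranged in (5−j)! ways.
By inclusion–exclusion this is Σ_{j=0}^{5} (−1)^j C(5,j)·(5−j)!.
Computing: 120 − 120 + 60 − 20 + 5 − 1 = 44.

44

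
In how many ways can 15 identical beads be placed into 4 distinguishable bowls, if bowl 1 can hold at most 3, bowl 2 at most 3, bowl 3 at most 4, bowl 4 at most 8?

Without the upper bounds there are C(18,3) = 816 ways to split 15 among 4 bowls.
Subtract solutions that violate a single cap (substitute x_i' = x_i − (cap_i+1)): x_1 ≥ 4 gives C(14,3) = 364; x_2 ≥ 4 gives C(14,3) = 364; x_3 ≥ 5 gives C(13,3) = 286; x_4 ≥ 9 gives C(9,3) = 84. Together 1098.
Add back pairs where two caps are both exceeded: 120 + 84 + 10 + 84 + 10 + 4 = 312.
Subtract triples: 10 + 0 + 0 + 0 = 10.
By inclusion–exclusion the count is 816 − 1098 + 312 − 10 = 20.

20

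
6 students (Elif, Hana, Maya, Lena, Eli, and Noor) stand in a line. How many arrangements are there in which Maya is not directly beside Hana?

480

There are 6! = 720 arrangements in all. If Maya and Hana are adjacent, merging them into one block gives 2·(5)! = 240 arrangements.
So 720 − 240 = 480 arrangements keep them apart.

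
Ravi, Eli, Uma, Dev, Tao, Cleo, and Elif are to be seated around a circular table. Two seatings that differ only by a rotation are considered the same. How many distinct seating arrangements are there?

720

Around a circle, 7 distinct people have 7!/7 = (6)! = 720 rotationally distinct seatings.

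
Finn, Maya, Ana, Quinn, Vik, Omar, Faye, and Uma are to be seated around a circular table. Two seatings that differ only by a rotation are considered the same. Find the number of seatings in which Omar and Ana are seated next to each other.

Glue Omar and Ana into a block (2 internal orders). Seating 7 units around a circle gives (6)! arrangements.
So 2 × (6)! = 2 × 720 = 1440.

1440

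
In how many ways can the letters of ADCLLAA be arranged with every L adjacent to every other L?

120

Treat the 2 copies of L as a single block. The multiset to arrange is then {LL, A, A, A, C, D}, 6 items in all.
That gives (6)!/(3!) = 120 arrangements.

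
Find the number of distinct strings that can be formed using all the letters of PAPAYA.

60

Letter multiplicities in PAPAYA: A×3, P×2, Y×1.
Dividing 6! = 720 by 3!·2! = 12 for the repeated letters gives 60.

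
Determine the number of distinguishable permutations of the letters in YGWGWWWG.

280

YGWGWWWG has 8 letters with G appearing 3 times and W appearing 4 times.
Dividing 8! = 40320 by 4!·3! = 144 for the repeated letters gives 280.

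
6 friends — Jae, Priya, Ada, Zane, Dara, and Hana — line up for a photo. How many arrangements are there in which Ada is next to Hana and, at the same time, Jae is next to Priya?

Treat {Ada,Hana} as one block (2 orders) and {Jae,Priya} as another (2 orders).
That leaves 4 units to arrange: 2 × 2 × 4! = 4 × 24 = 96.

96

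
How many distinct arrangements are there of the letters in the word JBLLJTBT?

Letter multiplicities in JBLLJTBT: B×2, J×2, L×2, T×2.
Dividing 8! = 40320 by 2!·2!·2!·2! = 16 for the repeated letters gives 2520.

2520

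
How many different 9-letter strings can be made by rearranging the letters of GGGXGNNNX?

GGGXGNNNX has 9 letters with G appearing 4 times, N appearing 3 times, and X appearing twice.
The number of distinct arrangements is 9!/(4!·3!·2!) = 362880/288 = 1260.

1260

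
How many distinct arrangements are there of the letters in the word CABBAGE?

Letter multiplicities in CABBAGE: A×2, B×2, C×1, E×1, G×1.
So there are 7! / (2!·2!) = 1260 distinguishable arrangements.

1260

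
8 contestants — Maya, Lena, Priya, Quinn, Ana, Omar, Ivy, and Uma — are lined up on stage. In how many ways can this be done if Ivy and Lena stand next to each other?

10080

Glue Ivy and Lena into one block (2 internal orders), leaving 7 units to arrange in a row.
So the count is 2·(7)! = 10080.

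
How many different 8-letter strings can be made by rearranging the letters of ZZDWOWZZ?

840

Letter multiplicities in ZZDWOWZZ: D×1, O×1, W×2, Z×4.
So there are 8! / (4!·2!) = 840 distinguishable arrangements.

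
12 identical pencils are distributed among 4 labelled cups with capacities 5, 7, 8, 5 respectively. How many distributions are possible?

233

Without the upper bounds there are C(15,3) = 455 ways to split 12 among 4 cups.
Subtract solutions that violate a single cap (substitute x_i' = x_i − (cap_i+1)): x_1 ≥ 6 gives C(9,3) = 84; x_2 ≥ 8 gives C(7,3) = 35; x_3 ≥ 9 gives C(6,3) = 20; x_4 ≥ 6 gives C(9,3) = 84. Together 223.
Add back pairs where two caps are both exceeded: 0 + 0 + 1 + 0 + 0 + 0 = 1.
By inclusion–exclusion the count is 455 − 223 + 1 = 233.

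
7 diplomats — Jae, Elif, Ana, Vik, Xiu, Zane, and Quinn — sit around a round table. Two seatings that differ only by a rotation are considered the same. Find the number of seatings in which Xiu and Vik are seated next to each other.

240

Glue Xiu and Vik into a block (2 internal orders). Seating 6 units around a circle gives (5)! arrangements.
So 2 × (5)! = 2 × 120 = 240.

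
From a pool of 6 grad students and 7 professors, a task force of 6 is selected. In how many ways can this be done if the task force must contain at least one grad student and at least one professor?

Unrestricted: C(13,6) = 1716 ways to pick any 6 of the 13.
Subtract selections that omit an entire group: no grad students → C(7,6) = 7; no professors → C(6,6) = 1.
Both groups omitted at once is impossible, so 1716 − 8 = 1708.

1708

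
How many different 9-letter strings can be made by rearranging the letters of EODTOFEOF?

15120

Letter multiplicities in EODTOFEOF: D×1, E×2, F×2, O×3, T×1.
So there are 9! / (3!·2!·2!) = 15120 distinguishable arrangements.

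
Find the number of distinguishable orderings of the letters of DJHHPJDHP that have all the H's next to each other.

Treat the 3 copies of H as a single block. The multiset to arrange is then {HHH, D, D, J, J, P, P}, 7 items in all.
That gives (7)!/(2!·2!·2!) = 630 arrangements.

630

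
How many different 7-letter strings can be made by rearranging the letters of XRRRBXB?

The 7 letters of XRRRBXB have repeats: B appearing twice, R appearing 3 times, and X appearing twice.
The number of distinct arrangements is 7!/(3!·2!·2!) = 5040/24 = 210.

210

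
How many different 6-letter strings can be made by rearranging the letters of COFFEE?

180

COFFEE has 6 letters with E appearing twice and F appearing twice.
So there are 6! / (2!·2!) = 180 distinguishable arrangements.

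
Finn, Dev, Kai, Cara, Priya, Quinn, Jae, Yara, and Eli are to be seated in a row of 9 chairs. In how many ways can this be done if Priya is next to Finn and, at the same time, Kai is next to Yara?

20160

Treat {Priya,Finn} as one block (2 orders) and {Kai,Yara} as another (2 orders).
That leaves 7 units to arrange: 2 × 2 × 7! = 4 × 5040 = 20160.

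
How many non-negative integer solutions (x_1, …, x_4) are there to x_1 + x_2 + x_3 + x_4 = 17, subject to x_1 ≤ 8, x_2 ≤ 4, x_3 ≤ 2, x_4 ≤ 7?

Without the upper bounds there are C(20,3) = 1140 ways to split 17 among 4 variables.
Subtract solutions that violate a single cap (substitute x_i' = x_i − (cap_i+1)): x_1 ≥ 9 gives C(11,3) = 165; x_2 ≥ 5 gives C(15,3) = 455; x_3 ≥ 3 gives C(17,3) = 680; x_4 ≥ 8 gives C(12,3) = 220. Together 1520.
Add back pairs where two caps are both exceeded: 20 + 56 + 1 + 220 + 35 + 84 = 416.
Subtract triples: 1 + 0 + 0 + 4 = 5.
By inclusion–exclusion the count is 1140 − 1520 + 416 − 5 = 31.

31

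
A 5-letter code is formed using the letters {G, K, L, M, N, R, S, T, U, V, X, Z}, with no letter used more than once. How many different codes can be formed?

Choose and order 5 of the 12 symbols: the first letter has 12 options, the next 11, and so on down to 8.
12 × 11 × 10 × 9 × 8 = 95040.

95040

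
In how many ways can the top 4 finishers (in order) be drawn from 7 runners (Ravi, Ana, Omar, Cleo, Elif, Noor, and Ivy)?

This is an ordered selection of 4 from 7: P(7,4).
That gives 7 × 6 × 5 × 4 = 840.

840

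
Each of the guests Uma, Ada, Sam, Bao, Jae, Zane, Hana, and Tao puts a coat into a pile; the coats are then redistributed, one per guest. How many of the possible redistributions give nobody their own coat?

Count assignments avoiding every fixed point. For any j of the 8 guests fixed to their own coat, the other 8−j can be arranged in (8−j)! ways.
By inclusion–exclusion this is Σ_{j=0}^{8} (−1)^j C(8,j)·(8−j)!.
Computing: 40320 − 40320 + 20160 − 6720 + 1680 − 336 + 56 − 8 + 1 = 14833.

14833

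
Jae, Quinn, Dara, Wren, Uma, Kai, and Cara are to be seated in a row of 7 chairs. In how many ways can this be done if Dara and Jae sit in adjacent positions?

1440

Place the 5 others and the Dara-Jae pair as 6 objects in a line; the pair has 2 internal arrangements.
So the count is 2·(6)! = 1440.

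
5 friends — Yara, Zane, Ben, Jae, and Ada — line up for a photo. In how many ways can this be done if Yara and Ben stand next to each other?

Place the 3 others and the Yara-Ben pair as 4 objects in a line; the pair has 2 internal arrangements.
That gives 2 × 4! = 2 × 24 = 48.

48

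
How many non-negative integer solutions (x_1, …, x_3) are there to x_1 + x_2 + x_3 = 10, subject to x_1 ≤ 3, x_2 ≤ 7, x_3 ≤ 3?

By stars and bars, unrestricted non-negative solutions to x_1+…+x_3 = 10 number C(10+2,2) = 66.
Subtract solutions that violate a single cap (substitute x_i' = x_i − (cap_i+1)): x_1 ≥ 4 gives C(8,2) = 28; x_2 ≥ 8 gives C(4,2) = 6; x_3 ≥ 4 gives C(8,2) = 28. Together 62.
Add back pairs where two caps are both exceeded: 0 + 6 + 0 = 6.
By inclusion–exclusion the count is 66 − 62 + 6 = 10.

10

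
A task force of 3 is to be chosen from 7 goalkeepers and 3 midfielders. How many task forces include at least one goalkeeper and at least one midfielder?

84

Total 3-person selections from all 10: C(10,3) = 120.
Subtract selections that omit an entire group: no goalkeepers → C(3,3) = 1; no midfielders → C(7,3) = 35.
Both groups omitted at once is impossible, so 120 − 36 = 84.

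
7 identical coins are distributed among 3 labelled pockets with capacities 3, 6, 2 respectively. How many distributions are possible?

By stars and bars, unrestricted non-negative solutions to x_1+…+x_3 = 7 number C(7+2,2) = 36.
Subtract solutions that violate a single cap (substitute x_i' = x_i − (cap_i+1)): x_1 ≥ 4 gives C(5,2) = 10; x_2 ≥ 7 gives C(2,2) = 1; x_3 ≥ 3 gives C(6,2) = 15. Together 26.
Add back pairs where two caps are both exceeded: 0 + 1 + 0 = 1.
By inclusion–exclusion the count is 36 − 26 + 1 = 11.

11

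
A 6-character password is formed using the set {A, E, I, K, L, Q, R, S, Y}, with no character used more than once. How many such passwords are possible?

60480

Choose and order 6 of the 9 symbols: the first character has 9 options, the next 8, and so on down to 4.
That product is 9 × 8 × 7 × 6 × 5 × 4 = 60480.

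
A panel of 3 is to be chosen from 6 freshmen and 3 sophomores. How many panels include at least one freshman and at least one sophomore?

63

Unrestricted: C(9,3) = 84 ways to pick any 3 of the 9.
Selections missing a whole group: no freshmen → C(3,3) = 1; no sophomores → C(6,3) = 20.
Both groups omitted at once is impossible, so 84 − 21 = 63.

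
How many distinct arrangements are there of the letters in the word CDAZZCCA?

The 8 letters of CDAZZCCA have repeats: A appearing twice, C appearing 3 times, and Z appearing twice.
So there are 8! / (3!·2!·2!) = 1680 distinguishable arrangements.

1680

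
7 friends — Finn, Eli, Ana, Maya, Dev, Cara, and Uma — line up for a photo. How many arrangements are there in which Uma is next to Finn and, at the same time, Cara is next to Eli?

Treat {Uma,Finn} as one block (2 orders) and {Cara,Eli} as another (2 orders).
That leaves 5 units to arrange: 2 × 2 × 5! = 4 × 120 = 480.

480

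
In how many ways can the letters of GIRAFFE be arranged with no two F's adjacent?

Total arrangements of GIRAFFE: 7!/(2!) = 2520.
If the two F's are adjacent, glue them into one block, leaving 6 items to arrange: (6)! = 720 ways.
Subtracting, 2520 − 720 = 1800 arrangements keep the F's apart.

1800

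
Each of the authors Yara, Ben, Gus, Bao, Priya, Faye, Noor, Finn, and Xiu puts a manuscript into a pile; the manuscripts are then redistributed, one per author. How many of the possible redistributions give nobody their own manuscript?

This is the derangement count D_9: permutations of 9 items with no fixed point.
By inclusion–exclusion this is Σ_{j=0}^{9} (−1)^j C(9,j)·(9−j)!.
Computing: 362880 − 362880 + 181440 − 60480 + 15120 − 3024 + 504 − 72 + 9 − 1 = 133496.

133496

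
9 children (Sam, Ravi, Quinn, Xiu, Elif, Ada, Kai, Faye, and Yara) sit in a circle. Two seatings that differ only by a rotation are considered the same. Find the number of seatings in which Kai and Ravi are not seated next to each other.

All circular seatings of 9 people number (8)! = 40320.
Those with Kai next to Ravi: fuse the pair into one unit and seat 8 units around a circle — 2·(7)! = 10080.
Subtracting, 40320 − 10080 = 30240.

30240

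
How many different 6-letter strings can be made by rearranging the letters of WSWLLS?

90

The 6 letters of WSWLLS have repeats: L appearing twice, S appearing twice, and W appearing twice.
Dividing 6! = 720 by 2!·2!·2! = 8 for the repeated letters gives 90.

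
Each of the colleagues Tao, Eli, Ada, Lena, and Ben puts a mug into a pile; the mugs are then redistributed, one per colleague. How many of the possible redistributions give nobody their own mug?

Count assignments avoiding every fixed point. For any j of the 5 colleagues fixed to their own mug, the other 5−j can be arranged in (5−j)! ways.
By inclusion–exclusion this is Σ_{j=0}^{5} (−1)^j C(5,j)·(5−j)!.
Computing: 120 − 120 + 60 − 20 + 5 − 1 = 44.

44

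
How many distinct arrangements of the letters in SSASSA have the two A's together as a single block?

5

Treat the 2 copies of A as a single block. The multiset to arrange is then {AA, S, S, S, S}, 5 items in all.
That gives (5)!/(4!) = 5 arrangements.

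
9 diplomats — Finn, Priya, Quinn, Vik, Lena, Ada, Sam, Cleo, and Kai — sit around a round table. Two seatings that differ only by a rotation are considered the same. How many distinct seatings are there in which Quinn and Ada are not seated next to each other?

30240

All circular seatings of 9 people number (8)! = 40320.
Those with Quinn next to Ada: fuse the pair into one unit and seat 8 units around a circle — 2·(7)! = 10080.
Subtracting, 40320 − 10080 = 30240.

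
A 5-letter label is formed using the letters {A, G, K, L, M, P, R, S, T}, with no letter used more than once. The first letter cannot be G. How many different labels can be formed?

13440

The first letter has 9−1 = 8 choices (anything except G).
The remaining 4 letters are filled from the other 8 symbols without repetition: 8 × 7 × 6 × 5 = 1680.
Total: 8 × 1680 = 13440.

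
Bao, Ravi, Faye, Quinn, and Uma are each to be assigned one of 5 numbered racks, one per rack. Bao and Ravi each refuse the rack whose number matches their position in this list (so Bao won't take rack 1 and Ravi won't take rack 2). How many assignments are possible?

Let Aᵢ (for i ∈ {1, 2}) be the placements that put person i in their forbidden rack. Any j of these fix j positions, leaving (5−j)! ways to fill the rest, and there are C(2,j) ways to pick which j.
By inclusion–exclusion, the number of valid placements is Σ_{j=0}^{2} (−1)^j C(2,j)·(5−j)!.
Computing: 120 − 48 + 6 = 78.

78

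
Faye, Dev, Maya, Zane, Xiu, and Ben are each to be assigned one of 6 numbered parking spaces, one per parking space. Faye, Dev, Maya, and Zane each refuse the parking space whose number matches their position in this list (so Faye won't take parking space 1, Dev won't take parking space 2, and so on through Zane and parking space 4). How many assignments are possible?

362

Let Aᵢ (for 1 ≤ i ≤ 4) be the placements that put person i in their forbidden parking space. Any j of these fix j positions, leaving (6−j)! ways to fill the rest, and there are C(4,j) ways to pick which j.
By inclusion–exclusion, the number of valid placements is Σ_{j=0}^{4} (−1)^j C(4,j)·(6−j)!.
Computing: 720 − 480 + 144 − 24 + 2 = 362.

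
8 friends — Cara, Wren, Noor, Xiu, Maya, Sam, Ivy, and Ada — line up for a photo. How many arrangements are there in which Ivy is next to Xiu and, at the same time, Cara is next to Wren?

2880

Treat {Ivy,Xiu} as one block (2 orders) and {Cara,Wren} as another (2 orders).
That leaves 6 units to arrange: 2 × 2 × 6! = 4 × 720 = 2880.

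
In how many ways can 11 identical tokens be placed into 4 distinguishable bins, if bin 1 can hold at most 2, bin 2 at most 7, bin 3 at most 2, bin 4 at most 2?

By stars and bars, unrestricted non-negative solutions to x_1+…+x_4 = 11 number C(11+3,3) = 364.
Subtract solutions that violate a single cap (substitute x_i' = x_i − (cap_i+1)): x_1 ≥ 3 gives C(11,3) = 165; x_2 ≥ 8 gives C(6,3) = 20; x_3 ≥ 3 gives C(11,3) = 165; x_4 ≥ 3 gives C(11,3) = 165. Together 515.
Add back pairs where two caps are both exceeded: 1 + 56 + 56 + 1 + 1 + 56 = 171.
Subtract triples: 0 + 0 + 10 + 0 = 10.
By inclusion–exclusion the count is 364 − 515 + 171 − 10 = 10.

10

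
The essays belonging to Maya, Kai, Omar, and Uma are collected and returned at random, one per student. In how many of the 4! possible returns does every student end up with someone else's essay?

This is the derangement count D_4: permutations of 4 items with no fixed point.
By inclusion–exclusion this is Σ_{j=0}^{4} (−1)^j C(4,j)·(4−j)!.
Computing: 24 − 24 + 12 − 4 + 1 = 9.

9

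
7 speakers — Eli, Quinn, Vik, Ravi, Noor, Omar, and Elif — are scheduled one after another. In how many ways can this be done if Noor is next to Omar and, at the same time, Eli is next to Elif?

Treat {Noor,Omar} as one block (2 orders) and {Eli,Elif} as another (2 orders).
That leaves 5 units to arrange: 2 × 2 × 5! = 4 × 120 = 480.

480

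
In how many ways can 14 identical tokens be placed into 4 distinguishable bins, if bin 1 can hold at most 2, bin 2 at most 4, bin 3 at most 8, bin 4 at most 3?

By stars and bars, unrestricted non-negative solutions to x_1+…+x_4 = 14 number C(14+3,3) = 680.
Subtract solutions that violate a single cap (substitute x_i' = x_i − (cap_i+1)): x_1 ≥ 3 gives C(14,3) = 364; x_2 ≥ 5 gives C(12,3) = 220; x_3 ≥ 9 gives C(8,3) = 56; x_4 ≥ 4 gives C(13,3) = 286. Together 926.
Add back pairs where two caps are both exceeded: 84 + 10 + 120 + 1 + 56 + 4 = 275.
Subtract triples: 0 + 10 + 0 + 0 = 10.
By inclusion–exclusion the count is 680 − 926 + 275 − 10 = 19.

19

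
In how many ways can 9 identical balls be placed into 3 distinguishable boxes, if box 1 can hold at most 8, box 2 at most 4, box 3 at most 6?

33

Ignoring the caps, the number of non-negative solutions to x_1+…+x_3 = 9 is C(11,2) = 55.
Subtract solutions that violate a single cap (substitute x_i' = x_i − (cap_i+1)): x_1 ≥ 9 gives C(2,2) = 1; x_2 ≥ 5 gives C(6,2) = 15; x_3 ≥ 7 gives C(4,2) = 6. Together 22.
No two caps can be exceeded simultaneously, so the pair terms are all 0.
By inclusion–exclusion the count is 55 − 22 + 0 = 33.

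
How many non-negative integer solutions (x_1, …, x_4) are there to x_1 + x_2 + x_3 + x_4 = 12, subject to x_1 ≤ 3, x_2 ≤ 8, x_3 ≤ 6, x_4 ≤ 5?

144

Ignoring the caps, the number of non-negative solutions to x_1+…+x_4 = 12 is C(15,3) = 455.
Subtract solutions that violate a single cap (substitute x_i' = x_i − (cap_i+1)): x_1 ≥ 4 gives C(11,3) = 165; x_2 ≥ 9 gives C(6,3) = 20; x_3 ≥ 7 gives C(8,3) = 56; x_4 ≥ 6 gives C(9,3) = 84. Together 325.
Add back pairs where two caps are both exceeded: 0 + 4 + 10 + 0 + 0 + 0 = 14.
By inclusion–exclusion the count is 455 − 325 + 14 = 144.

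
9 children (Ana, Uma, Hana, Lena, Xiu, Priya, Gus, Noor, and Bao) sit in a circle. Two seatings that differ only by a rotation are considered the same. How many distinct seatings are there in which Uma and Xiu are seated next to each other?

Glue Uma and Xiu into a block (2 internal orders). Seating 8 units around a circle gives (7)! arrangements.
So 2 × (7)! = 2 × 5040 = 10080.

10080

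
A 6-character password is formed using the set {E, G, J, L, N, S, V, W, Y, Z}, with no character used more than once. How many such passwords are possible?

151200

This is a permutation of 6 out of 10: P(10,6) = 10!/4!.
10 × 9 × 8 × 7 × 6 × 5 = 151200.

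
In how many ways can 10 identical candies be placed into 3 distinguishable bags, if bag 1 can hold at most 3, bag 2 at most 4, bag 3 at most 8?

17

Without the upper bounds there are C(12,2) = 66 ways to split 10 among 3 bags.
Subtract solutions that violate a single cap (substitute x_i' = x_i − (cap_i+1)): x_1 ≥ 4 gives C(8,2) = 28; x_2 ≥ 5 gives C(7,2) = 21; x_3 ≥ 9 gives C(3,2) = 3. Together 52.
Add back pairs where two caps are both exceeded: 3 + 0 + 0 = 3.
By inclusion–exclusion the count is 66 − 52 + 3 = 17.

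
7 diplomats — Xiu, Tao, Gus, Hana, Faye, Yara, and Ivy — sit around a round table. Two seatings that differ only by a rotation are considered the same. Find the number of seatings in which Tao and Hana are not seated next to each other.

480

Without the restriction there are (6)! = 720 seatings.
Seatings with Tao beside Hana: treat them as a block with 2 internal orders, giving 2 × (5)! = 240.
Subtracting, 720 − 240 = 480.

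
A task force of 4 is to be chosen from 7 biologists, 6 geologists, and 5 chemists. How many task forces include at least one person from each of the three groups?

Unrestricted: C(18,4) = 3060 ways to pick any 4 of the 18.
Subtract selections that omit an entire group: no biologists → C(11,4) = 330; no geologists → C(12,4) = 495; no chemists → C(13,4) = 715.
Add back selections omitting two groups (i.e. drawn from a single group): C(7,4) + C(6,4) + C(5,4) = 55.
By inclusion–exclusion: 3060 − 1540 + 55 = 1575.

1575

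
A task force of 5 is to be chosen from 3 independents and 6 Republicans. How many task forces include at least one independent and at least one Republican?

With no constraint there are C(9,5) = 126 possible selections.
Subtract selections that omit an entire group: no independents → C(6,5) = 6; no Republicans → C(3,5) = 0.
Both groups omitted at once is impossible, so 126 − 6 = 120.

120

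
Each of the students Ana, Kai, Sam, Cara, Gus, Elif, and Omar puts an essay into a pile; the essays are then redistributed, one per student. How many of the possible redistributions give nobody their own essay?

Let Aᵢ be the assignments in which student i gets their own essay. We want the size of the complement of A₁∪…∪A_7.
By inclusion–exclusion this is Σ_{j=0}^{7} (−1)^j C(7,j)·(7−j)!.
Computing: 5040 − 5040 + 2520 − 840 + 210 − 42 + 7 − 1 = 1854.

1854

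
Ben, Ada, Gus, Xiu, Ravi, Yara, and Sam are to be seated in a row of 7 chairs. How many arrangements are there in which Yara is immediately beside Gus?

Glue Yara and Gus into one block (2 internal orders), leaving 6 units to arrange in a row.
So the count is 2·(6)! = 1440.

1440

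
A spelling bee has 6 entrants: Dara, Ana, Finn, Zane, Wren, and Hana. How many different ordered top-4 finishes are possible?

This is an ordered selection of 4 from 6: P(6,4).
That gives 6 × 5 × 4 × 3 = 360.

360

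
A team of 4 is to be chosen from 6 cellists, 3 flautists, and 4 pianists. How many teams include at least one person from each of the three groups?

360

Total 4-person selections from all 13: C(13,4) = 715.
Subtract selections that omit an entire group: no cellists → C(7,4) = 35; no flautists → C(10,4) = 210; no pianists → C(9,4) = 126.
Add back selections omitting two groups (i.e. drawn from a single group): C(6,4) + C(3,4) + C(4,4) = 16.
By inclusion–exclusion: 715 − 371 + 16 = 360.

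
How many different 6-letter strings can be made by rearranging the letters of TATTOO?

60

TATTOO has 6 letters with O appearing twice and T appearing 3 times.
The number of distinct arrangements is 6!/(3!·2!) = 720/12 = 60.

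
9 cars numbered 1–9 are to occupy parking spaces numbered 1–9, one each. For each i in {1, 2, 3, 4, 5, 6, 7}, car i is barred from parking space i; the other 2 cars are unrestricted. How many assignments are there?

Let Aᵢ (for 1 ≤ i ≤ 7) be the placements that put car i in its forbidden parking space. Any j of these fix j positions, leaving (9−j)! ways to fill the rest, and there are C(7,j) ways to pick which j.
By inclusion–exclusion, the number of valid placements is Σ_{j=0}^{7} (−1)^j C(7,j)·(9−j)!.
Computing: 362880 − 282240 + 105840 − 25200 + 4200 − 504 + 42 − 2 = 165016.

165016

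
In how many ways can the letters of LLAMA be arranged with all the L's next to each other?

Treat the 2 copies of L as a single block. The multiset to arrange is then {LL, A, A, M}, 4 items in all.
That gives (4)!/(2!) = 12 arrangements.

12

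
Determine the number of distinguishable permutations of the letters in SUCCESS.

SUCCESS has 7 letters with C appearing twice and S appearing 3 times.
Dividing 7! = 5040 by 3!·2! = 12 for the repeated letters gives 420.

420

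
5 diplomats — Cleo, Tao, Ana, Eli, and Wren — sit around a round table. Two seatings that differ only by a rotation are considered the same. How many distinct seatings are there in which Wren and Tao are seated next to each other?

12

Glue Wren and Tao into a block (2 internal orders). Seating 4 units around a circle gives (3)! arrangements.
So 2 × (3)! = 2 × 6 = 12.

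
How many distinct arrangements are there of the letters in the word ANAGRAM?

840

ANAGRAM has 7 letters with A appearing 3 times.
So there are 7! / (3!) = 840 distinguishable arrangements.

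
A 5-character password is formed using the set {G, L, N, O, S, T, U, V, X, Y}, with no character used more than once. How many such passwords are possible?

30240

Choose and order 5 of the 10 symbols: the first character has 10 options, the next 9, and so on down to 6.
That product is 10 × 9 × 8 × 7 × 6 = 30240.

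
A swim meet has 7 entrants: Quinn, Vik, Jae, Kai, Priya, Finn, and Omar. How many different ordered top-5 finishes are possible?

This is an ordered selection of 5 from 7: P(7,5).
That gives 7 × 6 × 5 × 4 × 3 = 2520.

2520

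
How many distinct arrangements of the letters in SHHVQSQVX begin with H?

Fix H in the first position and arrange the remaining 8 letters.
Those 8 letters have Q appearing twice, S appearing twice, and V appearing twice, giving (8)!/(2!·2!·2!) = 5040.

5040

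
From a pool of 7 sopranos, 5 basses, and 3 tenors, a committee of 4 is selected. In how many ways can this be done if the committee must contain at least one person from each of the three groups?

630

With no constraint there are C(15,4) = 1365 possible selections.
Selections missing a whole group: no sopranos → C(8,4) = 70; no basses → C(10,4) = 210; no tenors → C(12,4) = 495.
Add back selections omitting two groups (i.e. drawn from a single group): C(7,4) + C(5,4) + C(3,4) = 40.
By inclusion–exclusion: 1365 − 775 + 40 = 630.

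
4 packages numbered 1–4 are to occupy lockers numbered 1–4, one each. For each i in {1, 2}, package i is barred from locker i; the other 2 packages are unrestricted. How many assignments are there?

Let Aᵢ (for i ∈ {1, 2}) be the placements that put package i in its forbidden locker. Any j of these fix j positions, leaving (4−j)! ways to fill the rest, and there are C(2,j) ways to pick which j.
By inclusion–exclusion, the number of valid placements is Σ_{j=0}^{2} (−1)^j C(2,j)·(4−j)!.
Computing: 24 − 12 + 2 = 14.

14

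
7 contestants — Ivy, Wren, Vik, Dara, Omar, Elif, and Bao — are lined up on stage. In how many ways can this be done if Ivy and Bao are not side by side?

3600

There are 7! = 5040 arrangements in all. If Ivy and Bao are adjacent, merging them into one block gives 2·(6)! = 1440 arrangements.
Complementary counting: 5040 − 1440 = 3600.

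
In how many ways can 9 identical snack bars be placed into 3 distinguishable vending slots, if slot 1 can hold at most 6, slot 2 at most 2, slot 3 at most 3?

6

Without the upper bounds there are C(11,2) = 55 ways to split 9 among 3 vending slots.
Subtract solutions that violate a single cap (substitute x_i' = x_i − (cap_i+1)): x_1 ≥ 7 gives C(4,2) = 6; x_2 ≥ 3 gives C(8,2) = 28; x_3 ≥ 4 gives C(7,2) = 21. Together 55.
Add back pairs where two caps are both exceeded: 0 + 0 + 6 = 6.
By inclusion–exclusion the count is 55 − 55 + 6 = 6.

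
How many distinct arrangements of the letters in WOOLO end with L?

With the last slot taken by L, it remains to arrange the other 4 letters (WOOO).
Those 4 letters have O appearing 3 times, giving (4)!/(3!) = 4.

4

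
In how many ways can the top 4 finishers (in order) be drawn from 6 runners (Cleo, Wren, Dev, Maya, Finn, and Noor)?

360

This is an ordered selection of 4 from 6: P(6,4).
That gives 6 × 5 × 4 × 3 = 360.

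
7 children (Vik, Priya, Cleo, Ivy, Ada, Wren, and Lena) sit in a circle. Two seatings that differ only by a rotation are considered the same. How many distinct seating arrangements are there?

720

Fix one person's seat to break rotational symmetry; the remaining 6 people can be arranged in (6)! = 720 ways.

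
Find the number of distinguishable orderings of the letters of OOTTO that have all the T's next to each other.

Treat the 2 copies of T as a single block. The multiset to arrange is then {TT, O, O, O}, 4 items in all.
That gives (4)!/(3!) = 4 arrangements.

4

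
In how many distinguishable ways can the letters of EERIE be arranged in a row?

20

Letter multiplicities in EERIE: E×3, I×1, R×1.
So there are 5! / (3!) = 20 distinguishable arrangements.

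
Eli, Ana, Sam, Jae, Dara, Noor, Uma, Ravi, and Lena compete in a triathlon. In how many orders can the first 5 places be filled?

15120

This is an ordered selection of 5 from 9: P(9,5).
That gives 9 × 8 × 7 × 6 × 5 = 15120.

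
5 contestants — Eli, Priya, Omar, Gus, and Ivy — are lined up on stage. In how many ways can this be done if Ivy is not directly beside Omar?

72

There are 5! = 120 arrangements in all. If Ivy and Omar are adjacent, merging them into one block gives 2·(4)! = 48 arrangements.
So 120 − 48 = 72 arrangements keep them apart.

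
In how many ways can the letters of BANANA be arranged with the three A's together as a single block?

12

Treat the 3 copies of A as a single block. The multiset to arrange is then {AAA, B, N, N}, 4 items in all.
That gives (4)!/(2!) = 12 arrangements.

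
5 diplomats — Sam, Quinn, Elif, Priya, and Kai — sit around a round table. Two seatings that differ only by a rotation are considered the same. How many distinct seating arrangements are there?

Around a circle, 5 distinct people have 5!/5 = (4)! = 24 rotationally distinct seatings.

24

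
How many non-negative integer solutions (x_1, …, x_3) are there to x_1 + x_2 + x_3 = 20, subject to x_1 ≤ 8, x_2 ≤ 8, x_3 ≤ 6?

By stars and bars, unrestricted non-negative solutions to x_1+…+x_3 = 20 number C(20+2,2) = 231.
Subtract solutions that violate a single cap (substitute x_i' = x_i − (cap_i+1)): x_1 ≥ 9 gives C(13,2) = 78; x_2 ≥ 9 gives C(13,2) = 78; x_3 ≥ 7 gives C(15,2) = 105. Together 261.
Add back pairs where two caps are both exceeded: 6 + 15 + 15 = 36.
By inclusion–exclusion the count is 231 − 261 + 36 = 6.

6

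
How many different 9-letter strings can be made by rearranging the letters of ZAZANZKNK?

7560

ZAZANZKNK has 9 letters with A appearing twice, K appearing twice, N appearing twice, and Z appearing 3 times.
So there are 9! / (3!·2!·2!·2!) = 7560 distinguishable arrangements.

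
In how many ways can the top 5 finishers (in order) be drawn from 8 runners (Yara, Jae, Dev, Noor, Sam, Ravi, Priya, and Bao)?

This is an ordered selection of 5 from 8: P(8,5).
That gives 8 × 7 × 6 × 5 × 4 = 6720.

6720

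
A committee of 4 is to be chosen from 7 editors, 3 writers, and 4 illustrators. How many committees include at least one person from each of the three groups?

Unrestricted: C(14,4) = 1001 ways to pick any 4 of the 14.
Subtract selections that omit an entire group: no editors → C(7,4) = 35; no writers → C(11,4) = 330; no illustrators → C(10,4) = 210.
Add back selections omitting two groups (i.e. drawn from a single group): C(7,4) + C(3,4) + C(4,4) = 36.
By inclusion–exclusion: 1001 − 575 + 36 = 462.

462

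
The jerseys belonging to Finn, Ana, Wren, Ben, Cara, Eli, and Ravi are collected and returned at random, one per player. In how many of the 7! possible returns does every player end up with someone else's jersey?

Let Aᵢ be the assignments in which player i gets their old jersey. We want the size of the complement of A₁∪…∪A_7.
By inclusion–exclusion this is Σ_{j=0}^{7} (−1)^j C(7,j)·(7−j)!.
Computing: 5040 − 5040 + 2520 − 840 + 210 − 42 + 7 − 1 = 1854.

1854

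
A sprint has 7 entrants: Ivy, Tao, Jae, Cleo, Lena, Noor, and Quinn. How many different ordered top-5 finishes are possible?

2520

This is an ordered selection of 5 from 7: P(7,5).
That gives 7 × 6 × 5 × 4 × 3 = 2520.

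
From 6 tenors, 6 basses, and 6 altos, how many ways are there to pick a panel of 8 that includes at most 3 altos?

34947

Split by how many altos are chosen (0 through 3).
Sum: C(6,0)·C(12,8) + C(6,1)·C(12,7) + C(6,2)·C(12,6) + C(6,3)·C(12,5) = 495 + 4752 + 13860 + 15840 = 34947.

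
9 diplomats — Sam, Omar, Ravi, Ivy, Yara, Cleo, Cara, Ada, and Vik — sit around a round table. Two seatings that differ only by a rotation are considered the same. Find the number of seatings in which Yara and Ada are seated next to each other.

Treat {Yara, Ada} as one unit (2 internal orders) and seat the resulting 8 units around the table: (7)! circular arrangements.
So 2 × (7)! = 2 × 5040 = 10080.

10080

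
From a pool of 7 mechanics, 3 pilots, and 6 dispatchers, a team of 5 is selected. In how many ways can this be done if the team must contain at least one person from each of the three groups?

Total 5-person selections from all 16: C(16,5) = 4368.
Selections missing a whole group: no mechanics → C(9,5) = 126; no pilots → C(13,5) = 1287; no dispatchers → C(10,5) = 252.
Add back selections omitting two groups (i.e. drawn from a single group): C(7,5) + C(3,5) + C(6,5) = 27.
By inclusion–exclusion: 4368 − 1665 + 27 = 2730.

2730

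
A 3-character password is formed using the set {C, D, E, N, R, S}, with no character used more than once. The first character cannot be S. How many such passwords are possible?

The first character has 6−1 = 5 choices (anything except S).
The remaining 2 characters are filled from the other 5 symbols without repetition: 5 × 4 = 20.
Total: 5 × 20 = 100.

100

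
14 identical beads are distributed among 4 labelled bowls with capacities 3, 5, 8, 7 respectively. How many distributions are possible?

Without the upper bounds there are C(17,3) = 680 ways to split 14 among 4 bowls.
Subtract solutions that violate a single cap (substitute x_i' = x_i − (cap_i+1)): x_1 ≥ 4 gives C(13,3) = 286; x_2 ≥ 6 gives C(11,3) = 165; x_3 ≥ 9 gives C(8,3) = 56; x_4 ≥ 8 gives C(9,3) = 84. Together 591.
Add back pairs where two caps are both exceeded: 35 + 4 + 10 + 0 + 1 + 0 = 50.
By inclusion–exclusion the count is 680 − 591 + 50 = 139.

139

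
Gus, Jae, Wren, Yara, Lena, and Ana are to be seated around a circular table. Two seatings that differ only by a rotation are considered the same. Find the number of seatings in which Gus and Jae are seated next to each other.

Treat {Gus, Jae} as one unit (2 internal orders) and seat the resulting 5 units around the table: (4)! circular arrangements.
So 2 × (4)! = 2 × 24 = 48.

48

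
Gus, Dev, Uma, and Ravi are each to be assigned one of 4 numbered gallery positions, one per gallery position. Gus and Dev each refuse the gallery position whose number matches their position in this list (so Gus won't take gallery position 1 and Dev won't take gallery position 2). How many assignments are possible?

14

Let Aᵢ (for i ∈ {1, 2}) be the placements that put person i in their forbidden gallery position. Any j of these fix j positions, leaving (4−j)! ways to fill the rest, and there are C(2,j) ways to pick which j.
By inclusion–exclusion, the number of valid placements is Σ_{j=0}^{2} (−1)^j C(2,j)·(4−j)!.
Computing: 24 − 12 + 2 = 14.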